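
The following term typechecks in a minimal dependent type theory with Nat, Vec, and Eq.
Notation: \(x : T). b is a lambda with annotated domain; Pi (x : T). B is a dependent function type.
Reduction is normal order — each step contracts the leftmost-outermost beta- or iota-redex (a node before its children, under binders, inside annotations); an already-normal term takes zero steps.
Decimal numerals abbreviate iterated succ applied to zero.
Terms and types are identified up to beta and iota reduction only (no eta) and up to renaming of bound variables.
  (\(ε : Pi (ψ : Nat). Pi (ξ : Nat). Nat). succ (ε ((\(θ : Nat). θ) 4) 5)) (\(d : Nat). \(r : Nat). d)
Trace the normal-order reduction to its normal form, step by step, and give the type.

reduction (normal order):
  (\(ε : Pi (ψ : Nat). Pi (ξ : Nat). Nat). succ (ε ((\(θ : Nat). θ) 4) 5)) (\(d : Nat). \(r : Nat). d)
  ~> succ ((\(ε : Nat). \(ψ : Nat). ε) ((\(ξ : Nat). ξ) 4) 5)
  ~> succ ((\(ε : Nat). (\(ψ : Nat). ψ) 4) 5)
  ~> succ ((\(ε : Nat). ε) 4)
  ~> 5
the term's type:
  Nat


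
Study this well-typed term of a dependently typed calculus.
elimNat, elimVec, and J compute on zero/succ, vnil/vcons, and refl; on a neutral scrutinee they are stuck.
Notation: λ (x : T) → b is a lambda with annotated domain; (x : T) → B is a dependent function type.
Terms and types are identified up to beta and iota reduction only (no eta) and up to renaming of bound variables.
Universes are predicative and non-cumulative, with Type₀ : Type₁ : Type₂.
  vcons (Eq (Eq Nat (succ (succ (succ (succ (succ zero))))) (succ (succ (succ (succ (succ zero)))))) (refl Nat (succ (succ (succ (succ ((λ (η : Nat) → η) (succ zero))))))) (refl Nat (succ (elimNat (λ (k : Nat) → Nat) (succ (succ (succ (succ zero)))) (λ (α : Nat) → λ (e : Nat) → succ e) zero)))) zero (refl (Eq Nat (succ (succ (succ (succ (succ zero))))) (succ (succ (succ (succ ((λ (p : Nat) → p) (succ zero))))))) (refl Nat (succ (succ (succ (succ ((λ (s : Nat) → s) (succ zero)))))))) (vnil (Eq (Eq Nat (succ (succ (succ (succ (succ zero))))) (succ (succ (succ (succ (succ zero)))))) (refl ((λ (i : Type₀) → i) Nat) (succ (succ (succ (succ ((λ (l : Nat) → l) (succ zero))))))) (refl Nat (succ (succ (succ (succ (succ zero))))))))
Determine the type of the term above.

type:
  Vec (Eq (Eq Nat (succ (succ (succ (succ (succ zero))))) (succ (succ (succ (succ (succ zero)))))) (refl Nat (succ (succ (succ (succ (succ zero)))))) (refl Nat (succ (succ (succ (succ (succ zero))))))) (succ zero)


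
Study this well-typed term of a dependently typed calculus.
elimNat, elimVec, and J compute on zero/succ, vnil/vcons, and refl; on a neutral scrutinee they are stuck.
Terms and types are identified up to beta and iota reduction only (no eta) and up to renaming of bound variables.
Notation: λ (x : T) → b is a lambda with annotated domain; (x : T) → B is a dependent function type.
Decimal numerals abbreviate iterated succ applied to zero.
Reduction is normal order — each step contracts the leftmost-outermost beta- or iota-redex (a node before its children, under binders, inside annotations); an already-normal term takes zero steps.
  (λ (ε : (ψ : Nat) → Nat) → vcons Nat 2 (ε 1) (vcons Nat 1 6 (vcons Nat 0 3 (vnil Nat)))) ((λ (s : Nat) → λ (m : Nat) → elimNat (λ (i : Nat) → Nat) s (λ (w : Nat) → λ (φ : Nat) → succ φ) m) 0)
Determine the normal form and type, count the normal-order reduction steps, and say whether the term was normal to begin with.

reduced normal form:
  vcons Nat 2 1 (vcons Nat 1 6 (vcons Nat 0 3 (vnil Nat)))
type:
  Vec Nat 3
steps to reach normal form (normal order): 7
term was already normal: no
first redex: a beta-redex


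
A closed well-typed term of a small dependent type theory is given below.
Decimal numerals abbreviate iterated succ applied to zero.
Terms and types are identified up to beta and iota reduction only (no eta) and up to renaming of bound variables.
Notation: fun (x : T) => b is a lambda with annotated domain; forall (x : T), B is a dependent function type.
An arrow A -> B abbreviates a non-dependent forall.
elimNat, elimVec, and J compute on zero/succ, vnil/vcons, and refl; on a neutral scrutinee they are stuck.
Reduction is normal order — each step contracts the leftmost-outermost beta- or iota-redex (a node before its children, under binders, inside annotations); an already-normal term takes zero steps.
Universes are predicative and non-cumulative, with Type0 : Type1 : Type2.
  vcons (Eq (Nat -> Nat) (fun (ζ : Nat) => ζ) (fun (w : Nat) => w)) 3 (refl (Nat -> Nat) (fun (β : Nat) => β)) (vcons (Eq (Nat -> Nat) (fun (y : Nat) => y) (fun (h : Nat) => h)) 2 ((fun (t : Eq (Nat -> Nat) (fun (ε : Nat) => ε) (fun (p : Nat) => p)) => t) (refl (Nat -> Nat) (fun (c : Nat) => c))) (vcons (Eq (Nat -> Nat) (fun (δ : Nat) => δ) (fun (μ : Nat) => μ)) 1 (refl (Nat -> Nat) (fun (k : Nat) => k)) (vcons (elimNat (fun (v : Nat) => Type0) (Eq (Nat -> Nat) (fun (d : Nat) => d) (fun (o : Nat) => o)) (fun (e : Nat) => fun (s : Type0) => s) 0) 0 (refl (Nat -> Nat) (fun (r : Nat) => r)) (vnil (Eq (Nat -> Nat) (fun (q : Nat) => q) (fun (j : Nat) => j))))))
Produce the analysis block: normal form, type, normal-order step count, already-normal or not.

reduced normal form:
  vcons (Eq (Nat -> Nat) (fun (ζ : Nat) => ζ) (fun (w : Nat) => w)) 3 (refl (Nat -> Nat) (fun (β : Nat) => β)) (vcons (Eq (Nat -> Nat) (fun (y : Nat) => y) (fun (h : Nat) => h)) 2 (refl (Nat -> Nat) (fun (t : Nat) => t)) (vcons (Eq (Nat -> Nat) (fun (ε : Nat) => ε) (fun (p : Nat) => p)) 1 (refl (Nat -> Nat) (fun (c : Nat) => c)) (vcons (Eq (Nat -> Nat) (fun (δ : Nat) => δ) (fun (μ : Nat) => μ)) 0 (refl (Nat -> Nat) (fun (k : Nat) => k)) (vnil (Eq (Nat -> Nat) (fun (v : Nat) => v) (fun (d : Nat) => d))))))
the term's type:
  Vec (Eq (Nat -> Nat) (fun (ζ : Nat) => ζ) (fun (w : Nat) => w)) 4
steps to reach normal form (normal order): 2
started in normal form: no
first contracted redex: a beta-redex


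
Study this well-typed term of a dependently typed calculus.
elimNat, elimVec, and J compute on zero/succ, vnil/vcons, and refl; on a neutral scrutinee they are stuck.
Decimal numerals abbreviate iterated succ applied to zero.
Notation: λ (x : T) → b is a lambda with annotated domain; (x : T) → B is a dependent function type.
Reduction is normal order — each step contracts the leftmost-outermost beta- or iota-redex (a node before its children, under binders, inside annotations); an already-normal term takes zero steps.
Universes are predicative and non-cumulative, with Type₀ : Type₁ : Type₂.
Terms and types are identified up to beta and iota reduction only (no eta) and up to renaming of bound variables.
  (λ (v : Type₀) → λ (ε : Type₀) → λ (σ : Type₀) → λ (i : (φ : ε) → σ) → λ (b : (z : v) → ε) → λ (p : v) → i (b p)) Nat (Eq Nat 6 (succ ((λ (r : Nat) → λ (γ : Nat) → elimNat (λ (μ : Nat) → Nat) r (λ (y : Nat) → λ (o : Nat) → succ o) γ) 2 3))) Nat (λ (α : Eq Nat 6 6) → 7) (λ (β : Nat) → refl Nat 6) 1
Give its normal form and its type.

resulting normal form:
  7
inferred type:
  Nat
observation: reduction starts at a beta-redex, and 7 normal-order steps reach the normal form.


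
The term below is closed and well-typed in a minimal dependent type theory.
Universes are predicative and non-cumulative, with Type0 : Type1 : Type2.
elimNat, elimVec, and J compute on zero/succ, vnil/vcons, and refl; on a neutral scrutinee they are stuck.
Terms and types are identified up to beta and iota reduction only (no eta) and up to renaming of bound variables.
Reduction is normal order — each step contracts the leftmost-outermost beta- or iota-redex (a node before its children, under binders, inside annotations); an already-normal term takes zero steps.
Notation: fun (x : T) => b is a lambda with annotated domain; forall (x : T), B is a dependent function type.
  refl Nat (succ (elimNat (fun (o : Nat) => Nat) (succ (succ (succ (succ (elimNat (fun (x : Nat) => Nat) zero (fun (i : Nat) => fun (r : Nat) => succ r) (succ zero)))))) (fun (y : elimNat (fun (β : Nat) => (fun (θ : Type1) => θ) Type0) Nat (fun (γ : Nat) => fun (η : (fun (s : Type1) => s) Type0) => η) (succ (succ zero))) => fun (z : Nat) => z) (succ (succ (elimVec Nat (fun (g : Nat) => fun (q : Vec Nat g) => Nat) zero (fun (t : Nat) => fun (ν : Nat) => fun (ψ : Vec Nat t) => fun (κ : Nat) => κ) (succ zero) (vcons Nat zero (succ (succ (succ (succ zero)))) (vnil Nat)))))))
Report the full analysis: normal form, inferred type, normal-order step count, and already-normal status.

normal form:
  refl Nat (succ (succ (succ (succ (succ (succ zero))))))
inferred type:
  Eq Nat (succ (succ (succ (succ (succ (succ zero)))))) (succ (succ (succ (succ (succ (succ zero))))))
reduction steps (normal order): 24
started in normal form: no
first contracted redex: an elimNat iota-redex


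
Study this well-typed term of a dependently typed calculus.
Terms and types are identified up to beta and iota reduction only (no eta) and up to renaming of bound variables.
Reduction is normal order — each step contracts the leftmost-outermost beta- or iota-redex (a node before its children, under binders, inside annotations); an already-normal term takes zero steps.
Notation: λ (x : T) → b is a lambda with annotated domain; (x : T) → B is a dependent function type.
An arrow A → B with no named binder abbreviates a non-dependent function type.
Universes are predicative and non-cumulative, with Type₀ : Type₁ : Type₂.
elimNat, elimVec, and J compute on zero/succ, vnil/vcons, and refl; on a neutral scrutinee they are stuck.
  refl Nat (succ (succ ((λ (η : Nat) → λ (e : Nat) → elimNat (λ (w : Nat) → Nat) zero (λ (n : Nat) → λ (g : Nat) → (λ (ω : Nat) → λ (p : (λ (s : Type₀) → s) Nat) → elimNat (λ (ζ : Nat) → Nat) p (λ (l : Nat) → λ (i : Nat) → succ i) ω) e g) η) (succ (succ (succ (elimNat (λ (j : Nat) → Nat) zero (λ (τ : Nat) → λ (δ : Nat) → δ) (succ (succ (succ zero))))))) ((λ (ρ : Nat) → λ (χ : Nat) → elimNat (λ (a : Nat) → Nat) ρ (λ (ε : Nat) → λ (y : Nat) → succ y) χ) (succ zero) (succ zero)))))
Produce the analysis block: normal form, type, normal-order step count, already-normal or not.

reduced normal form:
  refl Nat (succ (succ (succ (succ (succ (succ (succ (succ zero))))))))
inferred type:
  Eq Nat (succ (succ (succ (succ (succ (succ (succ (succ zero)))))))) (succ (succ (succ (succ (succ (succ (succ (succ zero))))))))
normal-order step count: 82
started in normal form: no
first redex: a beta-redex


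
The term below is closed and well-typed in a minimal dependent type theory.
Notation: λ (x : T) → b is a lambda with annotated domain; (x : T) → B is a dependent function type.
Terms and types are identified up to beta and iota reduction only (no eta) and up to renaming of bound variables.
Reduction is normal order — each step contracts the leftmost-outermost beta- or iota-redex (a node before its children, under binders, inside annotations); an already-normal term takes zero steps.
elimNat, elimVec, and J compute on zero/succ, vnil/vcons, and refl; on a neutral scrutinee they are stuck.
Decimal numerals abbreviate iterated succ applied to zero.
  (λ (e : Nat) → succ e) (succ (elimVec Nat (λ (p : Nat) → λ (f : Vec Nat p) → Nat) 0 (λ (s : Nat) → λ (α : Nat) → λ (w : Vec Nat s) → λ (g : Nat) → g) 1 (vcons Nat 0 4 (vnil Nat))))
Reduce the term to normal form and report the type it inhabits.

resulting normal form:
  2
inferred type:
  Nat


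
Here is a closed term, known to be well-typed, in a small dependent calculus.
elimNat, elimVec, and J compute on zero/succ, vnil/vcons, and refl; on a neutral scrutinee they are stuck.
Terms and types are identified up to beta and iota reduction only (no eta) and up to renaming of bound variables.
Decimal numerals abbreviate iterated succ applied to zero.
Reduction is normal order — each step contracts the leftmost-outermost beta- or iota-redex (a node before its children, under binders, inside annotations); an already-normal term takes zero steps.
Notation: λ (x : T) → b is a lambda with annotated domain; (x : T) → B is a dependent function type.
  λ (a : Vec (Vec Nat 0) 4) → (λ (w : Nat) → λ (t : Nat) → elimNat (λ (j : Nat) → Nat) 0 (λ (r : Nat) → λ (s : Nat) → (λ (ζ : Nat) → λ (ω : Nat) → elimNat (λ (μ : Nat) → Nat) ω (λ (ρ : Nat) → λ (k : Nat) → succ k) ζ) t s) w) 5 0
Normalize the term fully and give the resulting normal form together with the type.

normal form:
  λ (a : Vec (Vec Nat 0) 4) → 0
type:
  (a : Vec (Vec Nat 0) 4) → Nat
observation: contracting a beta-redex first, the term normalizes in 33 steps.


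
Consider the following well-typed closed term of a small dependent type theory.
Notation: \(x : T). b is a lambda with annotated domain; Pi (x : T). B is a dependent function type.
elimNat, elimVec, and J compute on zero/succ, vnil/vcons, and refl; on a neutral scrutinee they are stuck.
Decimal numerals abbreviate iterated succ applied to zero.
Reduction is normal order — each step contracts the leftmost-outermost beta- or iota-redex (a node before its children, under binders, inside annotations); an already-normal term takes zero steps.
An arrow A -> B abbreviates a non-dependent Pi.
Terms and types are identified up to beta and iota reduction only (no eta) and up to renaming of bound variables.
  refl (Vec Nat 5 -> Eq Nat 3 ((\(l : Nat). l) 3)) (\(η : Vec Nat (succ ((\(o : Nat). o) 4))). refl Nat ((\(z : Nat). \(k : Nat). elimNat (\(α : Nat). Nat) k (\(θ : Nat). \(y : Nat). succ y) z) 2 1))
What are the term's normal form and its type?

reduced normal form:
  refl (Vec Nat 5 -> Eq Nat 3 3) (\(l : Vec Nat 5). refl Nat 3)
inferred type:
  Eq (Vec Nat 5 -> Eq Nat 3 3) (\(l : Vec Nat 5). refl Nat 3) (\(η : Vec Nat 5). refl Nat 3)
observation: the term reaches its normal form after 11 normal-order steps.


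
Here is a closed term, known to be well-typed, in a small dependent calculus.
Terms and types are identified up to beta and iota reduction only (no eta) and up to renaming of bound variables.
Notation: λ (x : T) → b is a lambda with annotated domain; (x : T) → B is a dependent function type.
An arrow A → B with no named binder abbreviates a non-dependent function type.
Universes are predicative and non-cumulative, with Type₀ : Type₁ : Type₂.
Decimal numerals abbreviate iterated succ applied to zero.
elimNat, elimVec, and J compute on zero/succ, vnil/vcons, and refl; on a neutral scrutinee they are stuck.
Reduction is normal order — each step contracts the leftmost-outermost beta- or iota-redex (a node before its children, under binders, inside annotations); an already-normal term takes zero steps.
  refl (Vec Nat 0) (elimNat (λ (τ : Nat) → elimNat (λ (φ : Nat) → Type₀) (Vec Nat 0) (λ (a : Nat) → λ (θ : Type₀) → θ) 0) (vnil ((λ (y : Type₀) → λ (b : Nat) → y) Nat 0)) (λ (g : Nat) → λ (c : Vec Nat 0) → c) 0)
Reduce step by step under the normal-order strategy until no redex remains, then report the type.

reduction (normal order):
  refl (Vec Nat 0) (elimNat (λ (τ : Nat) → elimNat (λ (φ : Nat) → Type₀) (Vec Nat 0) (λ (a : Nat) → λ (θ : Type₀) → θ) 0) (vnil ((λ (y : Type₀) → λ (b : Nat) → y) Nat 0)) (λ (g : Nat) → λ (c : Vec Nat 0) → c) 0)
  ~> refl (Vec Nat 0) (vnil ((λ (τ : Type₀) → λ (φ : Nat) → τ) Nat 0))
  ~> refl (Vec Nat 0) (vnil ((λ (τ : Nat) → Nat) 0))
  ~> refl (Vec Nat 0) (vnil Nat)
the term's type:
  Eq (Vec Nat 0) (vnil Nat) (vnil Nat)


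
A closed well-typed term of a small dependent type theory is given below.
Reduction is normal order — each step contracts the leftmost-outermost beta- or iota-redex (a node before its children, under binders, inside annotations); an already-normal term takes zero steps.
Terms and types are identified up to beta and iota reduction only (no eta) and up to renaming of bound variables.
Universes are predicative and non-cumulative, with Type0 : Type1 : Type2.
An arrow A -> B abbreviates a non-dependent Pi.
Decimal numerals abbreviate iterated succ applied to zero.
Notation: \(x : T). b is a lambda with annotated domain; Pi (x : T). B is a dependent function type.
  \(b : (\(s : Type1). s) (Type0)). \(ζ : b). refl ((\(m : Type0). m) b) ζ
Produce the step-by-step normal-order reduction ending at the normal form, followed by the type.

reduction (normal order):
  \(b : (\(s : Type1). s) (Type0)). \(ζ : b). refl ((\(m : Type0). m) b) ζ
  ~> \(b : Type0). \(s : b). refl ((\(ζ : Type0). ζ) b) s
  ~> \(b : Type0). \(s : b). refl b s
inferred type:
  Pi (b : Type0). Pi (s : b). Eq b s s


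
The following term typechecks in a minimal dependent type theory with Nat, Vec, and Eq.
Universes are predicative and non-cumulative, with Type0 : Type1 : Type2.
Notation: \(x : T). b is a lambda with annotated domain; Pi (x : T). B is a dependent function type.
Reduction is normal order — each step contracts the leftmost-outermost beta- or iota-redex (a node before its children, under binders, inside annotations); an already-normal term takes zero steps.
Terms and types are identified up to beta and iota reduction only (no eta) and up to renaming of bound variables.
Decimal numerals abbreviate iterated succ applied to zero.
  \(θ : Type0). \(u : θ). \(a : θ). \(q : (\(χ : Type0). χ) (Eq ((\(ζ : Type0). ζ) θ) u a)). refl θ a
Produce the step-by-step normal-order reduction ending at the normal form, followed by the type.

reduction (normal order):
  \(θ : Type0). \(u : θ). \(a : θ). \(q : (\(χ : Type0). χ) (Eq ((\(ζ : Type0). ζ) θ) u a)). refl θ a
  ~> \(θ : Type0). \(u : θ). \(a : θ). \(q : Eq ((\(χ : Type0). χ) θ) u a). refl θ a
  ~> \(θ : Type0). \(u : θ). \(a : θ). \(q : Eq θ u a). refl θ a
inferred type:
  Pi (θ : Type0). Pi (u : θ). Pi (a : θ). Pi (q : Eq θ u a). Eq θ a a


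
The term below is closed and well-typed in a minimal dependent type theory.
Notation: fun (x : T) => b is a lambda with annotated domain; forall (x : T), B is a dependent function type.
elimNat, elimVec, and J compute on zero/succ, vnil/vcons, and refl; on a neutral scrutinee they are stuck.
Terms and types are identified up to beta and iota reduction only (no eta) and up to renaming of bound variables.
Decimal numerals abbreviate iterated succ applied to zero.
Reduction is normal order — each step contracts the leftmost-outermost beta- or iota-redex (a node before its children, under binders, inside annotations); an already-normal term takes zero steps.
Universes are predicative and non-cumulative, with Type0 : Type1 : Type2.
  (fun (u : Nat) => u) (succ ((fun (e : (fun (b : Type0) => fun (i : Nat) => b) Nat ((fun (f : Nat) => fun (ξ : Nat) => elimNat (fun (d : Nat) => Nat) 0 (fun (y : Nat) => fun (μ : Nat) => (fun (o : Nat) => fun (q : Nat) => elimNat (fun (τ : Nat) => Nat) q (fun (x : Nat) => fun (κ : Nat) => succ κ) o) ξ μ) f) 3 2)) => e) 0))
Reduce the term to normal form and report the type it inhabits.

reduced normal form:
  1
inferred type:
  Nat


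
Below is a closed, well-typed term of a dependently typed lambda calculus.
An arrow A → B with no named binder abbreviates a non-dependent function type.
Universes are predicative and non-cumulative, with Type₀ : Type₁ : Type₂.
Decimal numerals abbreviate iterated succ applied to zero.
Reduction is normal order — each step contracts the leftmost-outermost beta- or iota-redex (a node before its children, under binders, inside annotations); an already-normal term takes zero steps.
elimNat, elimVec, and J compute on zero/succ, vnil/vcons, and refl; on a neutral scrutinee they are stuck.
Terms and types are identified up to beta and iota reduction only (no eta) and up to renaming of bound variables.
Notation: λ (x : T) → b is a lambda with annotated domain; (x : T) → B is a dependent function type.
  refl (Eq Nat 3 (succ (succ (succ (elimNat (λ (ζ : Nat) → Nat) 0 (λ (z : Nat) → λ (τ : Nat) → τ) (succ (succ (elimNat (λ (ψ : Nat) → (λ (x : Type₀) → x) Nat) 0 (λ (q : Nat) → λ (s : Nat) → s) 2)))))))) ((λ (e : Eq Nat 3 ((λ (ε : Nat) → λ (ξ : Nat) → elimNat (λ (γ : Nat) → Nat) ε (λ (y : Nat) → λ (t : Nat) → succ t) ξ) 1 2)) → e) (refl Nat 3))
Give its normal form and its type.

reduced normal form:
  refl (Eq Nat 3 3) (refl Nat 3)
the term's type:
  Eq (Eq Nat 3 3) (refl Nat 3) (refl Nat 3)
observation: the term reaches its normal form after 15 normal-order steps.


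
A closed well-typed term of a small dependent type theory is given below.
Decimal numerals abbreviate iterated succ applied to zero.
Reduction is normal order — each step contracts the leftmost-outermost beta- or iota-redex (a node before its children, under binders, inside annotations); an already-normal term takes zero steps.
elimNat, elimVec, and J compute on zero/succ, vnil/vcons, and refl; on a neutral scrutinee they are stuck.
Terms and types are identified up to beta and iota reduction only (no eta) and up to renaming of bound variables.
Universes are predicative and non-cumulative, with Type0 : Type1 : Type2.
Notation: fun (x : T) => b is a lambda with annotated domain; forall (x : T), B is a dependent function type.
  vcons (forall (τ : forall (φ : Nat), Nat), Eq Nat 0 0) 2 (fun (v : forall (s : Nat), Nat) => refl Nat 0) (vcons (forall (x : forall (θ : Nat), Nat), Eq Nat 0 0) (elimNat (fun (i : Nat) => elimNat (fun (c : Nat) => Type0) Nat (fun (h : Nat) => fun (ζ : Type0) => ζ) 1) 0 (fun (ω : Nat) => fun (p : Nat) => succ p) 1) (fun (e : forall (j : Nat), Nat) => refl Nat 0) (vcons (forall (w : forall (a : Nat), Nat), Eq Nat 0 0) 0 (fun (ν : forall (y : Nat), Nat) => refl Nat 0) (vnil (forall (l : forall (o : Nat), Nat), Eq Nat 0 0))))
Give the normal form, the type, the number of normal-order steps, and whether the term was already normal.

reduced normal form:
  vcons (forall (τ : forall (φ : Nat), Nat), Eq Nat 0 0) 2 (fun (v : forall (s : Nat), Nat) => refl Nat 0) (vcons (forall (x : forall (θ : Nat), Nat), Eq Nat 0 0) 1 (fun (i : forall (c : Nat), Nat) => refl Nat 0) (vcons (forall (h : forall (ζ : Nat), Nat), Eq Nat 0 0) 0 (fun (ω : forall (p : Nat), Nat) => refl Nat 0) (vnil (forall (e : forall (j : Nat), Nat), Eq Nat 0 0))))
type:
  Vec (forall (τ : forall (φ : Nat), Nat), Eq Nat 0 0) 3
steps to reach normal form (normal order): 4
started in normal form: no
first redex: an elimNat iota-redex


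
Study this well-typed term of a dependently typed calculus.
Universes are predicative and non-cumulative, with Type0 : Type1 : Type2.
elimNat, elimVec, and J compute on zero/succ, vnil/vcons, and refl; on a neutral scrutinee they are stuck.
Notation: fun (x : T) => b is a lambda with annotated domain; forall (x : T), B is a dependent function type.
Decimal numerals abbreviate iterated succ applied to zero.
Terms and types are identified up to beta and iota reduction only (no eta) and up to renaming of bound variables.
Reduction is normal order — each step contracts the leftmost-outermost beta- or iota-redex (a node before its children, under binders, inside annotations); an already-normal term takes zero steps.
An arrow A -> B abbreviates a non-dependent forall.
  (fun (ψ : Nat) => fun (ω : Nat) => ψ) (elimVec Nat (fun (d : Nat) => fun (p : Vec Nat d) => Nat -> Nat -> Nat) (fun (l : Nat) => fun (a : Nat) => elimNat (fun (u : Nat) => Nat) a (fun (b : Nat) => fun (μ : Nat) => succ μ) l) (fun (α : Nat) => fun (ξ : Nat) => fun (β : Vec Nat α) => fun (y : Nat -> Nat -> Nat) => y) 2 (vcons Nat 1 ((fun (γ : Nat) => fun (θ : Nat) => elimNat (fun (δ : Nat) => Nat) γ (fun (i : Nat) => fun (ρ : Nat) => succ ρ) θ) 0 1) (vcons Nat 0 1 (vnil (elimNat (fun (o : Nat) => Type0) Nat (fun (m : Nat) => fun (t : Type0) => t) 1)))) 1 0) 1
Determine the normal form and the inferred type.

reduced normal form:
  1
inferred type:
  Nat
observation: the first redex contracted is a beta-redex; the normal form is reached in 19 normal-order steps.


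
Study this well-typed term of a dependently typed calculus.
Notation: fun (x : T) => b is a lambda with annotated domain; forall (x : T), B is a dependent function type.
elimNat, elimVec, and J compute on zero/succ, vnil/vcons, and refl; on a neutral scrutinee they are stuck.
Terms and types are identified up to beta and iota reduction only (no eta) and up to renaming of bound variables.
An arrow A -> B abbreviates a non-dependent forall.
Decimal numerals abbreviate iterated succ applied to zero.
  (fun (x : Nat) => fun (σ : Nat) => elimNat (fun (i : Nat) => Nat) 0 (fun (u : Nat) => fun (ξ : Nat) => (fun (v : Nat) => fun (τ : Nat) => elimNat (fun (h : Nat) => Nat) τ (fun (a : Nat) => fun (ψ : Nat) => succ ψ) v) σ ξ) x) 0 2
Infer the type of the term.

inferred type:
  Nat


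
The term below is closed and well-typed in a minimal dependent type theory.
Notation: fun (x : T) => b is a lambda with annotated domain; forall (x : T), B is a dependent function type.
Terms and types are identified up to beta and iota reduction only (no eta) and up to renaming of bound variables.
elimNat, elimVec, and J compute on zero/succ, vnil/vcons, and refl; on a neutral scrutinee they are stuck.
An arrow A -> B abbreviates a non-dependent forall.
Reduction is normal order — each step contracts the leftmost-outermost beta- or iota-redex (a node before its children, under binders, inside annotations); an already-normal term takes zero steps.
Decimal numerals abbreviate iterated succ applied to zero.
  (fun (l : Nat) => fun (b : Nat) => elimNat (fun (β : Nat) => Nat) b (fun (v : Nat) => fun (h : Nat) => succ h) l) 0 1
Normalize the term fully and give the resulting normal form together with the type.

reduced normal form:
  1
the term's type:
  Nat
observation: 3 normal-order steps separate the term from its normal form.


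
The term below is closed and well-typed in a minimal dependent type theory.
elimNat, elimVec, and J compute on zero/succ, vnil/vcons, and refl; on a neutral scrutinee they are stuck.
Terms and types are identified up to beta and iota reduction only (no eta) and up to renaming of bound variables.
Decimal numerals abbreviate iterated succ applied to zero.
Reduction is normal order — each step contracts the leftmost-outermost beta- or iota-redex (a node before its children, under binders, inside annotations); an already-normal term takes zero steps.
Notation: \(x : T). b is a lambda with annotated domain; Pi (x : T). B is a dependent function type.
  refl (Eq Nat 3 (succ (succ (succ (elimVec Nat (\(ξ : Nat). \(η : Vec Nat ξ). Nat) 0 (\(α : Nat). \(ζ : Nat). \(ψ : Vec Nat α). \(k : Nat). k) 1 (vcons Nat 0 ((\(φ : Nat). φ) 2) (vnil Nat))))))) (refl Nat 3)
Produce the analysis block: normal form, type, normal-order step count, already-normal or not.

resulting normal form:
  refl (Eq Nat 3 3) (refl Nat 3)
the term's type:
  Eq (Eq Nat 3 3) (refl Nat 3) (refl Nat 3)
reduction steps (normal order): 6
already normal: no
first redex: an elimVec iota-redex


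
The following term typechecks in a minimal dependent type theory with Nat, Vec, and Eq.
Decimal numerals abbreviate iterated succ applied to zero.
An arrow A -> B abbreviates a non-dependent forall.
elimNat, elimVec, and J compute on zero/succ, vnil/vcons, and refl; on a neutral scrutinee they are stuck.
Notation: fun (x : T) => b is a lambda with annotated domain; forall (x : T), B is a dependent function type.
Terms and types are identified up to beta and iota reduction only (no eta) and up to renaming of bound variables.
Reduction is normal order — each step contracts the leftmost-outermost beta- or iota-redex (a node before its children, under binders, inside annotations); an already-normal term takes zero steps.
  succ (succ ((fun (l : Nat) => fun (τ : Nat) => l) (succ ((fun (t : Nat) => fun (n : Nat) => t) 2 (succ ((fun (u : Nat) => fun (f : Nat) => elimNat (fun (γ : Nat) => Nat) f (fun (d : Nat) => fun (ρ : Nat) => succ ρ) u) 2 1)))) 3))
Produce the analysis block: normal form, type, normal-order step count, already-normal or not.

resulting normal form:
  5
type:
  Nat
normal-order step count: 4
term was already normal: no
first redex: a beta-redex


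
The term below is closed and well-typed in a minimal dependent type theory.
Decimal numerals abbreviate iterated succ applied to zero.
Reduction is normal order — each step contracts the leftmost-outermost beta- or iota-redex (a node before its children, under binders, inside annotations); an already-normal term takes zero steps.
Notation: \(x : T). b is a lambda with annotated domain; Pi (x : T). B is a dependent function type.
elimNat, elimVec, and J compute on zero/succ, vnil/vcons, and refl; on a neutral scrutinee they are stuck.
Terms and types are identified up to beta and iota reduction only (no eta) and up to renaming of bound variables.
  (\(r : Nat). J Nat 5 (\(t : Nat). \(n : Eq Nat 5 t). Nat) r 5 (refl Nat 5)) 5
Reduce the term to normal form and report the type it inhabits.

normal form:
  5
type:
  Nat
observation: normalization takes exactly 2 steps under the normal-order strategy.


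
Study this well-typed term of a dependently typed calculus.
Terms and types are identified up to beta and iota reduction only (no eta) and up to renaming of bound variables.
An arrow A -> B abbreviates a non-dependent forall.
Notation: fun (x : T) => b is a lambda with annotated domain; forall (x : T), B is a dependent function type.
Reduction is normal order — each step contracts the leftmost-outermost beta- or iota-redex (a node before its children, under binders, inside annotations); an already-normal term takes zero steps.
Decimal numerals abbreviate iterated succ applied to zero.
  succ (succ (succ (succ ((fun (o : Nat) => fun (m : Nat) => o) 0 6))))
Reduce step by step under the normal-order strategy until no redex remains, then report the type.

normal-order reduction:
  succ (succ (succ (succ ((fun (o : Nat) => fun (m : Nat) => o) 0 6))))
  ~> succ (succ (succ (succ ((fun (o : Nat) => 0) 6))))
  ~> 4
inferred type:
  Nat


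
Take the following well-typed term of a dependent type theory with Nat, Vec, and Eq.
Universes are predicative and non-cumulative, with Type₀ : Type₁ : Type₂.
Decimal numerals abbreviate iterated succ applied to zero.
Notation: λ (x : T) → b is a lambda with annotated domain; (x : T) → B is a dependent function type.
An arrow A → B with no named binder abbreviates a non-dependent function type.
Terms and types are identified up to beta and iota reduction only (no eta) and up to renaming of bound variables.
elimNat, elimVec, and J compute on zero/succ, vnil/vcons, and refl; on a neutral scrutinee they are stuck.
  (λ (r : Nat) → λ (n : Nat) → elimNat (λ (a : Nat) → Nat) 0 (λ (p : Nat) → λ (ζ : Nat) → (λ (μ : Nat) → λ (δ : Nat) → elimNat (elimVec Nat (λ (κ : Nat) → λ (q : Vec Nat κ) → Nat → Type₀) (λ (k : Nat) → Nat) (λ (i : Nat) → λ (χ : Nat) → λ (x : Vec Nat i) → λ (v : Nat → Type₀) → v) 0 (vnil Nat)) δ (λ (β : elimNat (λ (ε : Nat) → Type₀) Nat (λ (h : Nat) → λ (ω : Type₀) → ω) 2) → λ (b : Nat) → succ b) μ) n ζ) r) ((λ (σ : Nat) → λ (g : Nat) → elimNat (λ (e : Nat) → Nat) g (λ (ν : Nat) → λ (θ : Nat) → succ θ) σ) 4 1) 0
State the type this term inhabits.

inferred type:
  Nat


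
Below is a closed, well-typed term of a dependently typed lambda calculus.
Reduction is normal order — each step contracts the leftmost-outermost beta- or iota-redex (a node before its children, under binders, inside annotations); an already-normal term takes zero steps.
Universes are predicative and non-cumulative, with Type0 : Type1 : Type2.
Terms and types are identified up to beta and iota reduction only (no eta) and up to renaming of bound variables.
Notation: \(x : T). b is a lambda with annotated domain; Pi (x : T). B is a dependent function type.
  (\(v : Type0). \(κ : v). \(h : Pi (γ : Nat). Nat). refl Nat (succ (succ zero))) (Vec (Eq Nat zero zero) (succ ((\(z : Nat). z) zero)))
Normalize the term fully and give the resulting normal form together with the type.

reduced normal form:
  \(v : Vec (Eq Nat zero zero) (succ zero)). \(κ : Pi (h : Nat). Nat). refl Nat (succ (succ zero))
the term's type:
  Pi (v : Vec (Eq Nat zero zero) (succ zero)). Pi (κ : Pi (h : Nat). Nat). Eq Nat (succ (succ zero)) (succ (succ zero))
observation: contracting a beta-redex first, the term normalizes in 2 steps.


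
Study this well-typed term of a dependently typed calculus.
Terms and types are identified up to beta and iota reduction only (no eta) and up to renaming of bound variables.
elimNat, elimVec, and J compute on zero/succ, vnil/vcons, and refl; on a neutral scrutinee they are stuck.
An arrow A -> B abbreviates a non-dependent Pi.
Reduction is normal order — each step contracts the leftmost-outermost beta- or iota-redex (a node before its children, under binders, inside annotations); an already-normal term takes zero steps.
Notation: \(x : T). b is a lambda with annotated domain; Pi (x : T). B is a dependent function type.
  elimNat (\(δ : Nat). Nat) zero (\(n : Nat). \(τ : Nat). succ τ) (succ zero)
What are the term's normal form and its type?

normal form:
  succ zero
type:
  Nat


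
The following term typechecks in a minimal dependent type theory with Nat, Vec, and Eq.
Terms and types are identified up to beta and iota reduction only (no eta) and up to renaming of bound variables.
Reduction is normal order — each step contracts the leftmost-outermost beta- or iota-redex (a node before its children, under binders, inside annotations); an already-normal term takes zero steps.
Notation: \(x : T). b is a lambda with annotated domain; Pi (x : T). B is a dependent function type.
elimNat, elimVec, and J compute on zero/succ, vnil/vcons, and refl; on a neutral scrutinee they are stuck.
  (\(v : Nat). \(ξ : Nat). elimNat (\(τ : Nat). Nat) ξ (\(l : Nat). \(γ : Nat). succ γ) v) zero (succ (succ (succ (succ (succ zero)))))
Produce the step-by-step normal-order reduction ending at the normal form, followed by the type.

normal-order reduction sequence:
  (\(v : Nat). \(ξ : Nat). elimNat (\(τ : Nat). Nat) ξ (\(l : Nat). \(γ : Nat). succ γ) v) zero (succ (succ (succ (succ (succ zero)))))
  ~> (\(v : Nat). elimNat (\(ξ : Nat). Nat) v (\(τ : Nat). \(l : Nat). succ l) zero) (succ (succ (succ (succ (succ zero)))))
  ~> elimNat (\(v : Nat). Nat) (succ (succ (succ (succ (succ zero))))) (\(ξ : Nat). \(τ : Nat). succ τ) zero
  ~> succ (succ (succ (succ (succ zero))))
the term's type:
  Nat


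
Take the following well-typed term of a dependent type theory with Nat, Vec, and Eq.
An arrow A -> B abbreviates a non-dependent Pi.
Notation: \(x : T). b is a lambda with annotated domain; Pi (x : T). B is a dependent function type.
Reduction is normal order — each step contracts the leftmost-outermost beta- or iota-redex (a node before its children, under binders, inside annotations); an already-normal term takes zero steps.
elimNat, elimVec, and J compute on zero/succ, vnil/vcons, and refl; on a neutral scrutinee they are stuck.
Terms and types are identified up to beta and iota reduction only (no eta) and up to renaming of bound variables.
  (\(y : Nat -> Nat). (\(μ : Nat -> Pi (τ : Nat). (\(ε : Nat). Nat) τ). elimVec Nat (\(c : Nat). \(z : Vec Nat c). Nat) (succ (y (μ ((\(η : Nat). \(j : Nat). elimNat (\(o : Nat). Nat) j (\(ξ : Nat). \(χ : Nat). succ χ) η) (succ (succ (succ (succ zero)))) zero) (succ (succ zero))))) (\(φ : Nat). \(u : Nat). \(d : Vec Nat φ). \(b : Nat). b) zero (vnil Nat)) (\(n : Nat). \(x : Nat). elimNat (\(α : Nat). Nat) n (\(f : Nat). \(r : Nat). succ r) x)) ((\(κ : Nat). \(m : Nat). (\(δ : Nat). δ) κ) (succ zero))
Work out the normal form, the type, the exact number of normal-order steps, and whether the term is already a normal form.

reduced normal form:
  succ (succ zero)
type:
  Nat
reduction steps (normal order): 6
term was already normal: no
first contracted redex: a beta-redex


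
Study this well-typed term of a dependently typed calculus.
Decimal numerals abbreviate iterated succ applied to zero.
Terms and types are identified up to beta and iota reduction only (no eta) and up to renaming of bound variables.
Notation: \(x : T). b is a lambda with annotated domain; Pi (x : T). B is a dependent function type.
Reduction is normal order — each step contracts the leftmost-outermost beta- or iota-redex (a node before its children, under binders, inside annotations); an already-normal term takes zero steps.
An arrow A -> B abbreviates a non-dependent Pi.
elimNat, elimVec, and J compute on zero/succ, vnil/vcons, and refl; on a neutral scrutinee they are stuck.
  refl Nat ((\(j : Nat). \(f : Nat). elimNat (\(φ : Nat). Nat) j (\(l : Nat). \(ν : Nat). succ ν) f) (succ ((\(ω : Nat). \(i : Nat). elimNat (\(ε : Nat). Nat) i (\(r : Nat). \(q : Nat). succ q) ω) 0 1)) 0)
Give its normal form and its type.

normal form:
  refl Nat 2
inferred type:
  Eq Nat 2 2


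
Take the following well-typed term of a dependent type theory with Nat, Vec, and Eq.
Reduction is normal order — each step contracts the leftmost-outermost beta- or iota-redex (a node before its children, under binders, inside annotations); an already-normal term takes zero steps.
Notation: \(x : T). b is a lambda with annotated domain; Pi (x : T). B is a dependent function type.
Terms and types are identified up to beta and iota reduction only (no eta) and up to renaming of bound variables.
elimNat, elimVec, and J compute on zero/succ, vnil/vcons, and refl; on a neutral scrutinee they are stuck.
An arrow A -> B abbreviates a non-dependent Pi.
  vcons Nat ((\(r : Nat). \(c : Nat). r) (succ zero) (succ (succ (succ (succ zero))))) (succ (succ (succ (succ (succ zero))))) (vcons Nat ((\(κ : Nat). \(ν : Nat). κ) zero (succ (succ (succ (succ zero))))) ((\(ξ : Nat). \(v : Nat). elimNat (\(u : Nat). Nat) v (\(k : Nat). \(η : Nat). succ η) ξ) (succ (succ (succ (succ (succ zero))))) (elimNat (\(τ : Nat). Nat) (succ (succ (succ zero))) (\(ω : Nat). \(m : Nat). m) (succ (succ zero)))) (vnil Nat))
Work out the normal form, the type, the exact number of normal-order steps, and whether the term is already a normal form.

resulting normal form:
  vcons Nat (succ zero) (succ (succ (succ (succ (succ zero))))) (vcons Nat zero (succ (succ (succ (succ (succ (succ (succ (succ zero)))))))) (vnil Nat))
the term's type:
  Vec Nat (succ (succ zero))
reduction steps (normal order): 29
started in normal form: no
first redex: a beta-redex


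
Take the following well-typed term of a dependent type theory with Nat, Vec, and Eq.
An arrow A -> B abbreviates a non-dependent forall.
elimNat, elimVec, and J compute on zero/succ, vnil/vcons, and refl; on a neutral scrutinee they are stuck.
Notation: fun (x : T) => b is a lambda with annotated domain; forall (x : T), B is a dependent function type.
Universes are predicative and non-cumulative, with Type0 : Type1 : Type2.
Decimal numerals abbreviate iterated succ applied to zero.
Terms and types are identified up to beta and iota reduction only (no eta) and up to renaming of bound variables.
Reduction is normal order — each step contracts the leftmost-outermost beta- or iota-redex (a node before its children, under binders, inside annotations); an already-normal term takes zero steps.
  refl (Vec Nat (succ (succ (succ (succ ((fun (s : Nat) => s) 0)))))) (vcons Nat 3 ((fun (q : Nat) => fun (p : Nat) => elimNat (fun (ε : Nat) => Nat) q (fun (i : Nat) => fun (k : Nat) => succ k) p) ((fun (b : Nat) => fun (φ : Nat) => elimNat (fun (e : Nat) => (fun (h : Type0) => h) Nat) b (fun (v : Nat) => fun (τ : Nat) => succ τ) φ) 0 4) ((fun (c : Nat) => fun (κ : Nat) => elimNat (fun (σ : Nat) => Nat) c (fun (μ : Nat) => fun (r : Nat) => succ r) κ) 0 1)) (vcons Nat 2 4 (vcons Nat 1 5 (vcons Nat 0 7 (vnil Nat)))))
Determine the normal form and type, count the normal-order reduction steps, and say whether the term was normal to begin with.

reduced normal form:
  refl (Vec Nat 4) (vcons Nat 3 5 (vcons Nat 2 4 (vcons Nat 1 5 (vcons Nat 0 7 (vnil Nat)))))
the term's type:
  Eq (Vec Nat 4) (vcons Nat 3 5 (vcons Nat 2 4 (vcons Nat 1 5 (vcons Nat 0 7 (vnil Nat))))) (vcons Nat 3 5 (vcons Nat 2 4 (vcons Nat 1 5 (vcons Nat 0 7 (vnil Nat)))))
reduction steps (normal order): 28
already normal: no
first contracted redex: a beta-redex
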